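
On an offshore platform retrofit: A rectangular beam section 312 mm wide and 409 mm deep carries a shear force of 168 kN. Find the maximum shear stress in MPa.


A = b * h = 312 * 409 = 127608 mm^2
V = 168 kN = 168000.0 N
tau_max = 1.5 * V / A = 1.5 * 168000.0 / 127608
= 1.9748 MPa

1.9748 MPa


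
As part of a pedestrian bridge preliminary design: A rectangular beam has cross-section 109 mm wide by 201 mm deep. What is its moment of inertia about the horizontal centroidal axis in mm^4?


I = b * h^3 / 12
= 109 * 201^3 / 12
= 109 * 8120601 / 12
= 73762125.75 mm^4

73762125.75 mm^4


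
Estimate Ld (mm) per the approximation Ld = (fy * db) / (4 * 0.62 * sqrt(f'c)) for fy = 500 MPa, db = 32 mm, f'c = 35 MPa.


Ld = (fy * db) / (4 * 0.62 * sqrt(f'c))
= (500 * 32) / (4 * 0.62 * sqrt(35))
= 16000 / 14.6719
= 1090.52 mm

1090.52 mm


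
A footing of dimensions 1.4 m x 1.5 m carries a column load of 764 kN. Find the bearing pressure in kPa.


A = 1.4 * 1.5 = 2.1 m^2
q = P / A = 764 / 2.1
= 363.8095 kPa

363.8095 kPa


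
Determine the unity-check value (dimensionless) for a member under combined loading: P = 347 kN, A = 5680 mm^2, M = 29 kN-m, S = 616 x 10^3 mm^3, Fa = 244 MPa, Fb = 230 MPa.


f_a = P / A = 347000.0 / 5680 = 61.0915 MPa
f_b = M / S = 29000000.0 / 616000.0 = 47.0779 MPa
Ratio = f_a / Fa + f_b / Fb
= 61.0915 / 244 + 47.0779 / 230
= 0.4551 (dimensionless)

0.4551 (dimensionless)


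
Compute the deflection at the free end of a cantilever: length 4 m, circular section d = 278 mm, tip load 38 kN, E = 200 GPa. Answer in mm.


I = pi * d^4 / 64 = pi * 278^4 / 64 = 293189952.0 mm^4
L = 4000.0 mm, P = 38000.0 N, E = 200000.0 MPa
delta = P * L^3 / (3 * E * I)
= 38000.0 * 4000.0^3 / (3 * 200000.0 * 293189952.0)
= 13.8249 mm

13.8249 mm


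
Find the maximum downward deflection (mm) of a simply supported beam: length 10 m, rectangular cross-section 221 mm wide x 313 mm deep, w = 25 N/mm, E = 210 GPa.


I = 221 * 313^3 / 12 = 564734136.42 mm^4
L = 10000.0 mm, w = 25 N/mm, E = 210000.0 MPa
delta = 5 * w * L^4 / (384 * E * I)
= 5 * 25 * 10000.0^4 / (384 * 210000.0 * 564734136.42)
= 27.4483 mm

27.4483 mm


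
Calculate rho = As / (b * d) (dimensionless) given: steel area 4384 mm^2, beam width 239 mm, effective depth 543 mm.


rho = As / (b * d)
= 4384 / (239 * 543)
= 4384 / 129777
= 0.033781 (dimensionless)

0.033781 (dimensionless)


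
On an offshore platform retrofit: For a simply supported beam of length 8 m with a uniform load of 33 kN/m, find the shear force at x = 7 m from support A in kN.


R_A = w * L / 2 = 33 * 8 / 2 = 132.0 kN
V(x) = R_A - w * x = 132.0 - 33 * 7
= -99.0 kN

-99.0 kN


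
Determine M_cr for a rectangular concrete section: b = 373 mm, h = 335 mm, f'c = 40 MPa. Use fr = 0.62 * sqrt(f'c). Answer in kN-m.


fr = 0.62 * sqrt(40) = 0.62 * 6.3246 = 3.9212 MPa
I = 373 * 335^3 / 12 = 1168589572.92 mm^4
y_t = 167.5 mm
M_cr = fr * I / y_t = 3.9212 * 1168589572.92 / 167.5 N-mm
= 27.357 kN-m

27.357 kN-m


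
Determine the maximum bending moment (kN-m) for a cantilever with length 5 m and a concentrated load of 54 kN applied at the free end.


For a cantilever with a point load at the free end:
M_max = P * L = 54 * 5 = 270 kN-m

270 kN-m


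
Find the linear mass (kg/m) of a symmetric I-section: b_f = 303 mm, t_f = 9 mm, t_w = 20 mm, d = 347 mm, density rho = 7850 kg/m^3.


A_flanges = 2 * 303 * 9 = 5454 mm^2
A_web = (347 - 2 * 9) * 20 = 6580 mm^2
A_total = 5454 + 6580 = 12034 mm^2 = 0.012034 m^2
Weight = rho * A = 7850 * 0.012034 = 94.4669 kg/m

94.4669 kg/m


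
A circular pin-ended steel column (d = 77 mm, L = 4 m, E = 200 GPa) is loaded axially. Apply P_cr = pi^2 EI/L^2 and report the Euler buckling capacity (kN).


I = pi * d^4 / 64 = 1725570.86 mm^4
L = 4000.0 mm
P_cr = pi^2 * E * I / L^2
= 9.8696 * 200000.0 * 1725570.86 / 4000.0^2
= 212883.77 N = 212.8838 kN

212.8838 kN


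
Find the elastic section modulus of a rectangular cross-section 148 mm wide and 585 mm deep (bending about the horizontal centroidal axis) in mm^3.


S = b * h^2 / 6
= 148 * 585^2 / 6
= 148 * 342225 / 6
= 8441550.0 mm^3

8441550.0 mm^3


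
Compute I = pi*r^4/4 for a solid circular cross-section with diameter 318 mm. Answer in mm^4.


r = d / 2 = 318 / 2 = 159.0 mm
I = pi * r^4 / 4 = pi * 159.0^4 / 4
= 501970712.14 mm^4

501970712.14 mm^4


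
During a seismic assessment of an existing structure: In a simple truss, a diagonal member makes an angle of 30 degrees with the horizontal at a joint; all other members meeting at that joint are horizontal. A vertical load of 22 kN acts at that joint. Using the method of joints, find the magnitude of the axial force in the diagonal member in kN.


At the joint, only the diagonal has a vertical component, so vertical equilibrium gives:
F * sin(30) = 22
F = 22 / sin(30)
= 22 / 0.5
= 44.0 kN

44.0 kN


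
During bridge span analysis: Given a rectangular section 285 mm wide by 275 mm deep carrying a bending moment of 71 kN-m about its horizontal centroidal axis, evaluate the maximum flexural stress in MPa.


I = b * h^3 / 12 = 285 * 275^3 / 12 = 493925781.25 mm^4
y = h / 2 = 275 / 2 = 137.5 mm
M = 71 kN-m = 71000000.0 N-mm
sigma = M * y / I = 71000000.0 * 137.5 / 493925781.25
= 19.77 MPa

19.77 MPa


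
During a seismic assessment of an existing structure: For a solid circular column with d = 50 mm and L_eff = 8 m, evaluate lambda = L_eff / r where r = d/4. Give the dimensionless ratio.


Radius of gyration r = d / 4 = 50 / 4 = 12.5 mm
L_eff = 8000.0 mm
Slenderness ratio = L / r = 8000.0 / 12.5 = 640.0 (dimensionless)

640.0 (dimensionless)


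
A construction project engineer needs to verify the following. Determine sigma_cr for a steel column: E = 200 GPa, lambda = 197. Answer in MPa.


sigma_cr = pi^2 * E / lambda^2
= 9.8696 * 200000.0 / 197^2
= 9.8696 * 200000.0 / 38809
= 50.8625 MPa

50.8625 MPa


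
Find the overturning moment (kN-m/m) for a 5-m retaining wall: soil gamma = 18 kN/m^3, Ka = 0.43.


Pa = 0.5 * Ka * gamma * H^2
= 0.5 * 0.43 * 18 * 5^2
= 96.75 kN/m
Arm = H / 3 = 5 / 3 = 1.6667 m
Mo = Pa * arm = Pa * H / 3 = 96.75 * 5 / 3 = 161.25 kN-m/m

161.25 kN-m/m


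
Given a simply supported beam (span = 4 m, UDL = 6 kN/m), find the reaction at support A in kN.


Total load = w * L = 6 * 4 = 24 kN
By symmetry, each reaction R = total / 2 = 24 / 2 = 12.0 kN

12.0 kN


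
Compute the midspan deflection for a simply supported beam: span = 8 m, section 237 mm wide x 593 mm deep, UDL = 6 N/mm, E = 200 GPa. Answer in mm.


I = 237 * 593^3 / 12 = 4118425175.75 mm^4
L = 8000.0 mm, w = 6 N/mm, E = 200000.0 MPa
delta = 5 * w * L^4 / (384 * E * I)
= 5 * 6 * 8000.0^4 / (384 * 200000.0 * 4118425175.75)
= 0.3885 mm

0.3885 mm


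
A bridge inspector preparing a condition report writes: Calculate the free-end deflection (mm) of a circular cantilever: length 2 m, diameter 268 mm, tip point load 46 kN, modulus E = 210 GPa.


I = pi * d^4 / 64 = pi * 268^4 / 64 = 253226454.78 mm^4
L = 2000.0 mm, P = 46000.0 N, E = 210000.0 MPa
delta = P * L^3 / (3 * E * I)
= 46000.0 * 2000.0^3 / (3 * 210000.0 * 253226454.78)
= 2.3067 mm

2.3067 mm


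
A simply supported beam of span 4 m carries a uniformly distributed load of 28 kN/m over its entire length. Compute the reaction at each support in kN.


Total load = w * L = 28 * 4 = 112 kN
By symmetry, each reaction R = total / 2 = 112 / 2 = 56.0 kN

56.0 kN


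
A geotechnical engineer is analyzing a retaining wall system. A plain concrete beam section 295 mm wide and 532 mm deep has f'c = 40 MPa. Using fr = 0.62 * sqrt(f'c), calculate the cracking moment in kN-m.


fr = 0.62 * sqrt(40) = 0.62 * 6.3246 = 3.9212 MPa
I = 295 * 532^3 / 12 = 3701482213.33 mm^4
y_t = 266.0 mm
M_cr = fr * I / y_t = 3.9212 * 3701482213.33 / 266.0 N-mm
= 54.5652 kN-m

54.5652 kN-m


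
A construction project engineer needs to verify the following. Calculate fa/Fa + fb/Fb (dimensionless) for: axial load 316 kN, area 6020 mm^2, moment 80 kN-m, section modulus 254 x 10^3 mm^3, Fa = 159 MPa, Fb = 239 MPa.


f_a = P / A = 316000.0 / 6020 = 52.4917 MPa
f_b = M / S = 80000000.0 / 254000.0 = 314.9606 MPa
Ratio = f_a / Fa + f_b / Fb
= 52.4917 / 159 + 314.9606 / 239
= 1.648 (dimensionless)

1.648 (dimensionless)


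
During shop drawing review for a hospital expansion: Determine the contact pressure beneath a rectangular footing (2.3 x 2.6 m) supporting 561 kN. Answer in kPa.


A = 2.3 * 2.6 = 5.98 m^2
q = P / A = 561 / 5.98
= 93.8127 kPa

93.8127 kPa


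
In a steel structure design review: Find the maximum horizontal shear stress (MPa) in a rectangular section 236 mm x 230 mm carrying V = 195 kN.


A = b * h = 236 * 230 = 54280 mm^2
V = 195 kN = 195000.0 N
tau_max = 1.5 * V / A = 1.5 * 195000.0 / 54280
= 5.3887 MPa

5.3887 MPa


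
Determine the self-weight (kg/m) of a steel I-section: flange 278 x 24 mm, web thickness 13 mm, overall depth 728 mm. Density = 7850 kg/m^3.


A_flanges = 2 * 278 * 24 = 13344 mm^2
A_web = (728 - 2 * 24) * 13 = 8840 mm^2
A_total = 13344 + 8840 = 22184 mm^2 = 0.022184 m^2
Weight = rho * A = 7850 * 0.022184 = 174.1444 kg/m

174.1444 kg/m


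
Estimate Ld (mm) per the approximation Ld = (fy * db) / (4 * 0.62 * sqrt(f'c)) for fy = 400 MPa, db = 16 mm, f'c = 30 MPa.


Ld = (fy * db) / (4 * 0.62 * sqrt(f'c))
= (400 * 16) / (4 * 0.62 * sqrt(30))
= 6400 / 13.5835
= 471.16 mm

471.16 mm


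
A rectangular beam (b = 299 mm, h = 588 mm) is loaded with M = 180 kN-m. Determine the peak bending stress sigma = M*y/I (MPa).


I = b * h^3 / 12 = 299 * 588^3 / 12 = 5065495344.0 mm^4
y = h / 2 = 588 / 2 = 294.0 mm
M = 180 kN-m = 180000000.0 N-mm
sigma = M * y / I = 180000000.0 * 294.0 / 5065495344.0
= 10.45 MPa

10.45 MPa


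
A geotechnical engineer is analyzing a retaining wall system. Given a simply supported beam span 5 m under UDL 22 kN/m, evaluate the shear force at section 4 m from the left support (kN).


R_A = w * L / 2 = 22 * 5 / 2 = 55.0 kN
V(x) = R_A - w * x = 55.0 - 22 * 4
= -33.0 kN

-33.0 kN


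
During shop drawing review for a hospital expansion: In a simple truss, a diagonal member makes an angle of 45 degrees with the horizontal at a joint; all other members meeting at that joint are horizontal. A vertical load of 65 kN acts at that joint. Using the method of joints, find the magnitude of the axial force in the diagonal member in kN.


At the joint, only the diagonal has a vertical component, so vertical equilibrium gives:
F * sin(45) = 65
F = 65 / sin(45)
= 65 / 0.707107
= 91.92 kN

91.92 kN


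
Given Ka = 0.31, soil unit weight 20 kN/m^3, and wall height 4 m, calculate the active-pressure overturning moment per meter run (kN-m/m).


Pa = 0.5 * Ka * gamma * H^2
= 0.5 * 0.31 * 20 * 4^2
= 49.6 kN/m
Arm = H / 3 = 4 / 3 = 1.3333 m
Mo = Pa * arm = Pa * H / 3 = 49.6 * 4 / 3 = 66.1333 kN-m/m

66.1333 kN-m/m


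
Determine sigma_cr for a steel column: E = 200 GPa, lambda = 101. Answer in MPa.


sigma_cr = pi^2 * E / lambda^2
= 9.8696 * 200000.0 / 101^2
= 9.8696 * 200000.0 / 10201
= 193.5027 MPa

193.5027 MPa


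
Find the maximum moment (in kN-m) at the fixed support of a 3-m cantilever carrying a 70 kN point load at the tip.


For a cantilever with a point load at the free end:
M_max = P * L = 70 * 3 = 210 kN-m

210 kN-m


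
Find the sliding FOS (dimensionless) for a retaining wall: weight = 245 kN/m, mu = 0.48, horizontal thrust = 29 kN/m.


Resisting force = mu * W = 0.48 * 245 = 117.6 kN/m
FOS = Resisting / Driving = 117.6 / 29
= 4.0552 (dimensionless)

4.0552 (dimensionless)


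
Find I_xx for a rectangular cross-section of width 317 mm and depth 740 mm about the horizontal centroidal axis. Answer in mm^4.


I = b * h^3 / 12
= 317 * 740^3 / 12
= 317 * 405224000 / 12
= 10704667333.33 mm^4

10704667333.33 mm^4


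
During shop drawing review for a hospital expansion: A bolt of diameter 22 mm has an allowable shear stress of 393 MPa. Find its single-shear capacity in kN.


A = pi * d^2 / 4 = pi * 22^2 / 4 = 380.1327 mm^2
V = f_v * A / 1000 = 393 * 380.1327 / 1000
= 149.3922 kN

149.3922 kN


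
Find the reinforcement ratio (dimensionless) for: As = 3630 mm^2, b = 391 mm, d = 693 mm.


rho = As / (b * d)
= 3630 / (391 * 693)
= 3630 / 270963
= 0.013397 (dimensionless)

0.013397 (dimensionless)


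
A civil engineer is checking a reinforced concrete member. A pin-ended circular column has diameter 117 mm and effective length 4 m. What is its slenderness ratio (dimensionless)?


Radius of gyration r = d / 4 = 117 / 4 = 29.25 mm
L_eff = 4000.0 mm
Slenderness ratio = L / r = 4000.0 / 29.25 = 136.75 (dimensionless)

136.75 (dimensionless)


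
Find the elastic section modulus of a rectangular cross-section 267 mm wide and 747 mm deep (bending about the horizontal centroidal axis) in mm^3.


S = b * h^2 / 6
= 267 * 747^2 / 6
= 267 * 558009 / 6
= 24831400.5 mm^3

24831400.5 mm^3


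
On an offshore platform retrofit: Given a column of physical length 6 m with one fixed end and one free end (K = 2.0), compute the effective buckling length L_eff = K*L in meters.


L_eff = K * L
= 2.0 * 6
= 12.0 m

12.0 m


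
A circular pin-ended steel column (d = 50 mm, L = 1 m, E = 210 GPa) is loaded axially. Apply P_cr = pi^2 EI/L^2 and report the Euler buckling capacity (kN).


I = pi * d^4 / 64 = 306796.16 mm^4
L = 1000.0 mm
P_cr = pi^2 * E * I / L^2
= 9.8696 * 210000.0 * 306796.16 / 1000.0^2
= 635870.91 N = 635.8709 kN

635.8709 kN


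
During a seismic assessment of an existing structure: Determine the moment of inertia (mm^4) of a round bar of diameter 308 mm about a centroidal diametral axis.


r = d / 2 = 308 / 2 = 154.0 mm
I = pi * r^4 / 4 = pi * 154.0^4 / 4
= 441746141.43 mm^4

441746141.43 mm^4


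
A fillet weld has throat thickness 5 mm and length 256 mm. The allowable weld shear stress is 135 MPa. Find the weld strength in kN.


Strength = throat * length * allowable stress
= 5 * 256 * 135 N
= 172800 N
= 172.8 kN

172.8 kN


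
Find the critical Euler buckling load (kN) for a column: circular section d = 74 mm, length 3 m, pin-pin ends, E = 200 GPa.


I = pi * d^4 / 64 = 1471962.61 mm^4
L = 3000.0 mm
P_cr = pi^2 * E * I / L^2
= 9.8696 * 200000.0 * 1471962.61 / 3000.0^2
= 322837.53 N = 322.8375 kN

322.8375 kN


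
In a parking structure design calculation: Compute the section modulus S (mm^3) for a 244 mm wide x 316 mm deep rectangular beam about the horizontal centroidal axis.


S = b * h^2 / 6
= 244 * 316^2 / 6
= 244 * 99856 / 6
= 4060810.67 mm^3

4060810.67 mm^3


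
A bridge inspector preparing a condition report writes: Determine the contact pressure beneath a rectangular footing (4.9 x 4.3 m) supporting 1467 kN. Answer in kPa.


A = 4.9 * 4.3 = 21.07 m^2
q = P / A = 1467 / 21.07
= 69.6251 kPa

69.6251 kPa


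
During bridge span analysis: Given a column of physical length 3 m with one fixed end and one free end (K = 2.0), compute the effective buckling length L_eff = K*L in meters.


L_eff = K * L
= 2.0 * 3
= 6.0 m

6.0 m


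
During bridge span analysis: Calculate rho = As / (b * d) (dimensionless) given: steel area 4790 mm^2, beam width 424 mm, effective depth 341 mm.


rho = As / (b * d)
= 4790 / (424 * 341)
= 4790 / 144584
= 0.03313 (dimensionless)

0.03313 (dimensionless)


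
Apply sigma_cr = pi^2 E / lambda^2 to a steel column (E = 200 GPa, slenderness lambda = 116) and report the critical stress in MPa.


sigma_cr = pi^2 * E / lambda^2
= 9.8696 * 200000.0 / 116^2
= 9.8696 * 200000.0 / 13456
= 146.6945 MPa

146.6945 MPa


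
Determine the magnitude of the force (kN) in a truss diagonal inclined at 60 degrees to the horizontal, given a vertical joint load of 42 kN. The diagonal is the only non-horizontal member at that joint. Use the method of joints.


At the joint, only the diagonal has a vertical component, so vertical equilibrium gives:
F * sin(60) = 42
F = 42 / sin(60)
= 42 / 0.866025
= 48.5 kN

48.5 kN


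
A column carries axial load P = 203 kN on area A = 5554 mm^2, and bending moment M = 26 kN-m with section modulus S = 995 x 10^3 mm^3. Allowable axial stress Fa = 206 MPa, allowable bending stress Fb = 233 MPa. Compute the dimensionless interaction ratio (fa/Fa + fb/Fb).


f_a = P / A = 203000.0 / 5554 = 36.5502 MPa
f_b = M / S = 26000000.0 / 995000.0 = 26.1307 MPa
Ratio = f_a / Fa + f_b / Fb
= 36.5502 / 206 + 26.1307 / 233
= 0.2896 (dimensionless)

0.2896 (dimensionless)


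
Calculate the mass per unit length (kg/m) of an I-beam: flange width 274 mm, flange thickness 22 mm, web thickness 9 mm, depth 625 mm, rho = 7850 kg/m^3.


A_flanges = 2 * 274 * 22 = 12056 mm^2
A_web = (625 - 2 * 22) * 9 = 5229 mm^2
A_total = 12056 + 5229 = 17285 mm^2 = 0.017285 m^2
Weight = rho * A = 7850 * 0.017285 = 135.6873 kg/m

135.6873 kg/m


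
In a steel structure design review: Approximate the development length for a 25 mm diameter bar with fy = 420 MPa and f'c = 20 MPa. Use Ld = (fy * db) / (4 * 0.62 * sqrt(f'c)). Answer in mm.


Ld = (fy * db) / (4 * 0.62 * sqrt(f'c))
= (420 * 25) / (4 * 0.62 * sqrt(20))
= 10500 / 11.0909
= 946.72 mm

946.72 mm


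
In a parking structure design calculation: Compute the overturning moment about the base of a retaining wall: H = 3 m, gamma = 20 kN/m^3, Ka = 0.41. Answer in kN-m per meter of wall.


Pa = 0.5 * Ka * gamma * H^2
= 0.5 * 0.41 * 20 * 3^2
= 36.9 kN/m
Arm = H / 3 = 3 / 3 = 1.0 m
Mo = Pa * arm = Pa * H / 3 = 36.9 * 3 / 3 = 36.9 kN-m/m

36.9 kN-m/m


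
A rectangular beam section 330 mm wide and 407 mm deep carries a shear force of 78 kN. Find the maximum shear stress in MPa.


A = b * h = 330 * 407 = 134310 mm^2
V = 78 kN = 78000.0 N
tau_max = 1.5 * V / A = 1.5 * 78000.0 / 134310
= 0.8711 MPa

0.8711 MPa


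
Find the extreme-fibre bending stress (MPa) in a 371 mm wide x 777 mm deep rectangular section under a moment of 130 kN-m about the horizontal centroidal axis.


I = b * h^3 / 12 = 371 * 777^3 / 12 = 14502928970.25 mm^4
y = h / 2 = 777 / 2 = 388.5 mm
M = 130 kN-m = 130000000.0 N-mm
sigma = M * y / I = 130000000.0 * 388.5 / 14502928970.25
= 3.48 MPa

3.48 MPa


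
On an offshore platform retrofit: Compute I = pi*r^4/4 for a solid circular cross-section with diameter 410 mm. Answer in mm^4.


r = d / 2 = 410 / 2 = 205.0 mm
I = pi * r^4 / 4 = pi * 205.0^4 / 4
= 1387092187.25 mm^4

1387092187.25 mm^4


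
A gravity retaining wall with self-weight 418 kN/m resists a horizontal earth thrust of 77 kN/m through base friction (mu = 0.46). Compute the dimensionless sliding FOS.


Resisting force = mu * W = 0.46 * 418 = 192.28 kN/m
FOS = Resisting / Driving = 192.28 / 77
= 2.4971 (dimensionless)

2.4971 (dimensionless)


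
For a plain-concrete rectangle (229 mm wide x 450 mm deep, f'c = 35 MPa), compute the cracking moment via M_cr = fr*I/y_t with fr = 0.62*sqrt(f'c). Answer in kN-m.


fr = 0.62 * sqrt(35) = 0.62 * 5.9161 = 3.668 MPa
I = 229 * 450^3 / 12 = 1738968750.0 mm^4
y_t = 225.0 mm
M_cr = fr * I / y_t = 3.668 * 1738968750.0 / 225.0 N-mm
= 28.3488 kN-m

28.3488 kN-m


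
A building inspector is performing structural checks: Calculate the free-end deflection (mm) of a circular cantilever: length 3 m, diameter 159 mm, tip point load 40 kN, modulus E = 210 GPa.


I = pi * d^4 / 64 = pi * 159^4 / 64 = 31373169.51 mm^4
L = 3000.0 mm, P = 40000.0 N, E = 210000.0 MPa
delta = P * L^3 / (3 * E * I)
= 40000.0 * 3000.0^3 / (3 * 210000.0 * 31373169.51)
= 54.6418 mm

54.6418 mm


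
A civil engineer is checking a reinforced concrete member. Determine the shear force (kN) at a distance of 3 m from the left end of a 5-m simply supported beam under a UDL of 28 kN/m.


R_A = w * L / 2 = 28 * 5 / 2 = 70.0 kN
V(x) = R_A - w * x = 70.0 - 28 * 3
= -14.0 kN

-14.0 kN


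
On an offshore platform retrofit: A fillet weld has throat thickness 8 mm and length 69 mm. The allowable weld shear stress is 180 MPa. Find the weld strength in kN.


Strength = throat * length * allowable stress
= 8 * 69 * 180 N
= 99360 N
= 99.36 kN

99.36 kN


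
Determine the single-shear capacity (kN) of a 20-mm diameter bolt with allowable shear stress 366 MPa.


A = pi * d^2 / 4 = pi * 20^2 / 4 = 314.1593 mm^2
V = f_v * A / 1000 = 366 * 314.1593 / 1000
= 114.9823 kN

114.9823 kN


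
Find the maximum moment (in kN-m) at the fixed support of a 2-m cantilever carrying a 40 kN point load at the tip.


For a cantilever with a point load at the free end:
M_max = P * L = 40 * 2 = 80 kN-m

80 kN-m


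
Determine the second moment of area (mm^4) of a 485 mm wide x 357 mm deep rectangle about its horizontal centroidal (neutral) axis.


I = b * h^3 / 12
= 485 * 357^3 / 12
= 485 * 45499293 / 12
= 1838929758.75 mm^4

1838929758.75 mm^4


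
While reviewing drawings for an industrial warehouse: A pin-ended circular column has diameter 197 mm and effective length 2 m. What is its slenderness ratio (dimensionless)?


Radius of gyration r = d / 4 = 197 / 4 = 49.25 mm
L_eff = 2000.0 mm
Slenderness ratio = L / r = 2000.0 / 49.25 = 40.61 (dimensionless)

40.61 (dimensionless)


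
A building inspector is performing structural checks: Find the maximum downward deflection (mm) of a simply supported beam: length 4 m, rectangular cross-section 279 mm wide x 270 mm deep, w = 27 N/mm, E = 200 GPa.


I = 279 * 270^3 / 12 = 457629750.0 mm^4
L = 4000.0 mm, w = 27 N/mm, E = 200000.0 MPa
delta = 5 * w * L^4 / (384 * E * I)
= 5 * 27 * 4000.0^4 / (384 * 200000.0 * 457629750.0)
= 0.9833 mm

0.9833 mm


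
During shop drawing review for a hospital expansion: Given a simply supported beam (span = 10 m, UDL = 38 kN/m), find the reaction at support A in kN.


Total load = w * L = 38 * 10 = 380 kN
By symmetry, each reaction R = total / 2 = 380 / 2 = 190.0 kN

190.0 kN


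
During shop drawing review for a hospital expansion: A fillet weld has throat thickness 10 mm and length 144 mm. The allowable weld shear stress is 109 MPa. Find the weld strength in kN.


Strength = throat * length * allowable stress
= 10 * 144 * 109 N
= 156960 N
= 156.96 kN

156.96 kN


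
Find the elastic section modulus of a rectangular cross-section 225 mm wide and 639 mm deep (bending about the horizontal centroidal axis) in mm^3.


S = b * h^2 / 6
= 225 * 639^2 / 6
= 225 * 408321 / 6
= 15312037.5 mm^3

15312037.5 mm^3


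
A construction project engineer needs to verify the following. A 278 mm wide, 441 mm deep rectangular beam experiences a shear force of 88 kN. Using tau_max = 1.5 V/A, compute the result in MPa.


A = b * h = 278 * 441 = 122598 mm^2
V = 88 kN = 88000.0 N
tau_max = 1.5 * V / A = 1.5 * 88000.0 / 122598
= 1.0767 MPa

1.0767 MPa


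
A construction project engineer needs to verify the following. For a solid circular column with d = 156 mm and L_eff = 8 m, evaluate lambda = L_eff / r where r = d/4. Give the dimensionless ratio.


Radius of gyration r = d / 4 = 156 / 4 = 39.0 mm
L_eff = 8000.0 mm
Slenderness ratio = L / r = 8000.0 / 39.0 = 205.13 (dimensionless)

205.13 (dimensionless)


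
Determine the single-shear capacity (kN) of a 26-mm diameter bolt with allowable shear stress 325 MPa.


A = pi * d^2 / 4 = pi * 26^2 / 4 = 530.9292 mm^2
V = f_v * A / 1000 = 325 * 530.9292 / 1000
= 172.552 kN

172.552 kN


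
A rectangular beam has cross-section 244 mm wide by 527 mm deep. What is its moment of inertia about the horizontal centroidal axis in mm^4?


I = b * h^3 / 12
= 244 * 527^3 / 12
= 244 * 146363183 / 12
= 2976051387.67 mm^4

2976051387.67 mm^4


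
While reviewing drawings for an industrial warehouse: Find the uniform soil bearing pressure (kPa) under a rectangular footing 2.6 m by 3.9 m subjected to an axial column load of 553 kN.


A = 2.6 * 3.9 = 10.14 m^2
q = P / A = 553 / 10.14
= 54.5365 kPa

54.5365 kPa


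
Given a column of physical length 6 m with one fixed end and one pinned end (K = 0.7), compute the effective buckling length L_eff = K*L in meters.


L_eff = K * L
= 0.7 * 6
= 4.2 m

4.2 m


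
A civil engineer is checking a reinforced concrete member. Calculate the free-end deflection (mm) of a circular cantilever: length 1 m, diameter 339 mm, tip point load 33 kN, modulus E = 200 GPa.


I = pi * d^4 / 64 = pi * 339^4 / 64 = 648289058.0 mm^4
L = 1000.0 mm, P = 33000.0 N, E = 200000.0 MPa
delta = P * L^3 / (3 * E * I)
= 33000.0 * 1000.0^3 / (3 * 200000.0 * 648289058.0)
= 0.0848 mm

0.0848 mm


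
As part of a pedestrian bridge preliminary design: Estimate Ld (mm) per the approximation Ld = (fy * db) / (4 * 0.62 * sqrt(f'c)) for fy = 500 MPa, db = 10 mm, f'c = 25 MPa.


Ld = (fy * db) / (4 * 0.62 * sqrt(f'c))
= (500 * 10) / (4 * 0.62 * sqrt(25))
= 5000 / 12.4
= 403.23 mm

403.23 mm


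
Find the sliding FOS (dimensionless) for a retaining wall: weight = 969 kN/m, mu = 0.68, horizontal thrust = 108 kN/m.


Resisting force = mu * W = 0.68 * 969 = 658.92 kN/m
FOS = Resisting / Driving = 658.92 / 108
= 6.1011 (dimensionless)

6.1011 (dimensionless)


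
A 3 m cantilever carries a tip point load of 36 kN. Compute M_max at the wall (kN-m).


For a cantilever with a point load at the free end:
M_max = P * L = 36 * 3 = 108 kN-m

108 kN-m


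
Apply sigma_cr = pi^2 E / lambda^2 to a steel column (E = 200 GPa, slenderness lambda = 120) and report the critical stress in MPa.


sigma_cr = pi^2 * E / lambda^2
= 9.8696 * 200000.0 / 120^2
= 9.8696 * 200000.0 / 14400
= 137.0778 MPa

137.0778 MPa


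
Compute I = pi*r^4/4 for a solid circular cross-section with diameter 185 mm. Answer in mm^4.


r = d / 2 = 185 / 2 = 92.5 mm
I = pi * r^4 / 4 = pi * 92.5^4 / 4
= 57498539.35 mm^4

57498539.35 mm^4


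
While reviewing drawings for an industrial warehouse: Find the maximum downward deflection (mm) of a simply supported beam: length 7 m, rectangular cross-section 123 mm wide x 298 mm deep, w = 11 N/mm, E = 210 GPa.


I = 123 * 298^3 / 12 = 271251818.0 mm^4
L = 7000.0 mm, w = 11 N/mm, E = 210000.0 MPa
delta = 5 * w * L^4 / (384 * E * I)
= 5 * 11 * 7000.0^4 / (384 * 210000.0 * 271251818.0)
= 6.0371 mm

6.0371 mm


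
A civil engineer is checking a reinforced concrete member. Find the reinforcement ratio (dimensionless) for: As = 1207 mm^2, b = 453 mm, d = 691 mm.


rho = As / (b * d)
= 1207 / (453 * 691)
= 1207 / 313023
= 0.003856 (dimensionless)

0.003856 (dimensionless)


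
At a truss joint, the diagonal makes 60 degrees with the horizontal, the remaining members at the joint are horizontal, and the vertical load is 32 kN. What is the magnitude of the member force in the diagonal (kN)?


At the joint, only the diagonal has a vertical component, so vertical equilibrium gives:
F * sin(60) = 32
F = 32 / sin(60)
= 32 / 0.866025
= 36.95 kN

36.95 kN


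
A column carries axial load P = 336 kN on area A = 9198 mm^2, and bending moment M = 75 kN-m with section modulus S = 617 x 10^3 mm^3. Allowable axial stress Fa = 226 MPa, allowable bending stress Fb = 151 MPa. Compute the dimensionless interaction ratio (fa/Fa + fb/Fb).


f_a = P / A = 336000.0 / 9198 = 36.5297 MPa
f_b = M / S = 75000000.0 / 617000.0 = 121.5559 MPa
Ratio = f_a / Fa + f_b / Fb
= 36.5297 / 226 + 121.5559 / 151
= 0.9666 (dimensionless)

0.9666 (dimensionless)


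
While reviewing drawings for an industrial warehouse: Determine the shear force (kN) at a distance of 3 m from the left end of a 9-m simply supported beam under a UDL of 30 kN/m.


R_A = w * L / 2 = 30 * 9 / 2 = 135.0 kN
V(x) = R_A - w * x = 135.0 - 30 * 3
= 45.0 kN

45.0 kN


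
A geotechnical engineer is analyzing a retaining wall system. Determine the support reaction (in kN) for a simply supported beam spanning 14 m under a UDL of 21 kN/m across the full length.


Total load = w * L = 21 * 14 = 294 kN
By symmetry, each reaction R = total / 2 = 294 / 2 = 147.0 kN

147.0 kN


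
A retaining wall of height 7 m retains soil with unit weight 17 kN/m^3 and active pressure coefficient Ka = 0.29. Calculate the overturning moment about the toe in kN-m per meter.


Pa = 0.5 * Ka * gamma * H^2
= 0.5 * 0.29 * 17 * 7^2
= 120.785 kN/m
Arm = H / 3 = 7 / 3 = 2.3333 m
Mo = Pa * arm = Pa * H / 3 = 120.785 * 7 / 3 = 281.8317 kN-m/m

281.8317 kN-m/m


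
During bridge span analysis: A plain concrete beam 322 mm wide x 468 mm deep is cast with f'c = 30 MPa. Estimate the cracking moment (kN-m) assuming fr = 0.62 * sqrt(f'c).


fr = 0.62 * sqrt(30) = 0.62 * 5.4772 = 3.3959 MPa
I = 322 * 468^3 / 12 = 2750503392.0 mm^4
y_t = 234.0 mm
M_cr = fr * I / y_t = 3.3959 * 2750503392.0 / 234.0 N-mm
= 39.9161 kN-m

39.9161 kN-m


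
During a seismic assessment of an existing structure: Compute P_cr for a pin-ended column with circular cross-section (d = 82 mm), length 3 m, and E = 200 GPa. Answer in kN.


I = pi * d^4 / 64 = 2219347.5 mm^4
L = 3000.0 mm
P_cr = pi^2 * E * I / L^2
= 9.8696 * 200000.0 * 2219347.5 / 3000.0^2
= 486757.37 N = 486.7574 kN

486.7574 kN


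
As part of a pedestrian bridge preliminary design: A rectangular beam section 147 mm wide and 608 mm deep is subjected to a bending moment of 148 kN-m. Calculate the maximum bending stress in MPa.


I = b * h^3 / 12 = 147 * 608^3 / 12 = 2753257472.0 mm^4
y = h / 2 = 608 / 2 = 304.0 mm
M = 148 kN-m = 148000000.0 N-mm
sigma = M * y / I = 148000000.0 * 304.0 / 2753257472.0
= 16.34 MPa

16.34 MPa


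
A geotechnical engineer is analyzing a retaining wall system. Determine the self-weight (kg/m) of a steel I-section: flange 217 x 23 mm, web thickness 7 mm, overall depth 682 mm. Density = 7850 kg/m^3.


A_flanges = 2 * 217 * 23 = 9982 mm^2
A_web = (682 - 2 * 23) * 7 = 4452 mm^2
A_total = 9982 + 4452 = 14434 mm^2 = 0.014434 m^2
Weight = rho * A = 7850 * 0.014434 = 113.3069 kg/m

113.3069 kg/m


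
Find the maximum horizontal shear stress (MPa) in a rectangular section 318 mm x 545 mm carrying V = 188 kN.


A = b * h = 318 * 545 = 173310 mm^2
V = 188 kN = 188000.0 N
tau_max = 1.5 * V / A = 1.5 * 188000.0 / 173310
= 1.6271 MPa

1.6271 MPa


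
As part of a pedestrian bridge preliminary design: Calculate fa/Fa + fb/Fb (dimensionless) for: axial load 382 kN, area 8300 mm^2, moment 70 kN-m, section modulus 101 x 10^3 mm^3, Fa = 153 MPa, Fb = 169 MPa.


f_a = P / A = 382000.0 / 8300 = 46.0241 MPa
f_b = M / S = 70000000.0 / 101000.0 = 693.0693 MPa
Ratio = f_a / Fa + f_b / Fb
= 46.0241 / 153 + 693.0693 / 169
= 4.4018 (dimensionless)

4.4018 (dimensionless)


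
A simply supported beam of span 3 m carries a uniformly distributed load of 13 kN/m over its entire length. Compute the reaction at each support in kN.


Total load = w * L = 13 * 3 = 39 kN
By symmetry, each reaction R = total / 2 = 39 / 2 = 19.5 kN

19.5 kN


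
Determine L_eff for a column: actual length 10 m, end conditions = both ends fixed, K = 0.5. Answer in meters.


L_eff = K * L
= 0.5 * 10
= 5.0 m

5.0 m


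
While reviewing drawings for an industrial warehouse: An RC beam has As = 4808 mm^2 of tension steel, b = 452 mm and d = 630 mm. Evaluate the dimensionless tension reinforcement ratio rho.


rho = As / (b * d)
= 4808 / (452 * 630)
= 4808 / 284760
= 0.016884 (dimensionless)

0.016884 (dimensionless)


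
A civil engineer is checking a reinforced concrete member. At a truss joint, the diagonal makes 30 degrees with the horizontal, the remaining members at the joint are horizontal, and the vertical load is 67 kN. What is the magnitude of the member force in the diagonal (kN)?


At the joint, only the diagonal has a vertical component, so vertical equilibrium gives:
F * sin(30) = 67
F = 67 / sin(30)
= 67 / 0.5
= 134.0 kN

134.0 kN


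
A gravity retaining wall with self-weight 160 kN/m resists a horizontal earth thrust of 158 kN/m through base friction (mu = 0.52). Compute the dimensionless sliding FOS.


Resisting force = mu * W = 0.52 * 160 = 83.2 kN/m
FOS = Resisting / Driving = 83.2 / 158
= 0.5266 (dimensionless)

0.5266 (dimensionless)


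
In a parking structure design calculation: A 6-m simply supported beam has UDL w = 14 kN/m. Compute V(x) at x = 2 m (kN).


R_A = w * L / 2 = 14 * 6 / 2 = 42.0 kN
V(x) = R_A - w * x = 42.0 - 14 * 2
= 14.0 kN

14.0 kN


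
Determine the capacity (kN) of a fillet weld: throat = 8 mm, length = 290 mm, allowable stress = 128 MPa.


Strength = throat * length * allowable stress
= 8 * 290 * 128 N
= 296960 N
= 296.96 kN

296.96 kN


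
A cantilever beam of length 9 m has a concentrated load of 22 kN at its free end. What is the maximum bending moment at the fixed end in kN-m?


For a cantilever with a point load at the free end:
M_max = P * L = 22 * 9 = 198 kN-m

198 kN-m


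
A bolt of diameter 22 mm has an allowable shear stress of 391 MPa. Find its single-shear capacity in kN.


A = pi * d^2 / 4 = pi * 22^2 / 4 = 380.1327 mm^2
V = f_v * A / 1000 = 391 * 380.1327 / 1000
= 148.6319 kN

148.6319 kN


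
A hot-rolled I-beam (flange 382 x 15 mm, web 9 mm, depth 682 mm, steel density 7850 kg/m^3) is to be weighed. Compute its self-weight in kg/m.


A_flanges = 2 * 382 * 15 = 11460 mm^2
A_web = (682 - 2 * 15) * 9 = 5868 mm^2
A_total = 11460 + 5868 = 17328 mm^2 = 0.017328 m^2
Weight = rho * A = 7850 * 0.017328 = 136.0248 kg/m

136.0248 kg/m


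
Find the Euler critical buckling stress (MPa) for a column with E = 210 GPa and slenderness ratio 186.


sigma_cr = pi^2 * E / lambda^2
= 9.8696 * 210000.0 / 186^2
= 9.8696 * 210000.0 / 34596
= 59.9091 MPa

59.9091 MPa


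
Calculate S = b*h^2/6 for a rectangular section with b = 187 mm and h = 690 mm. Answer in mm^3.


S = b * h^2 / 6
= 187 * 690^2 / 6
= 187 * 476100 / 6
= 14838450.0 mm^3

14838450.0 mm^3


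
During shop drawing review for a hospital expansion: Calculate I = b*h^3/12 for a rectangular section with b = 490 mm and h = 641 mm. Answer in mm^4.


I = b * h^3 / 12
= 490 * 641^3 / 12
= 490 * 263374721 / 12
= 10754467774.17 mm^4

10754467774.17 mm^4


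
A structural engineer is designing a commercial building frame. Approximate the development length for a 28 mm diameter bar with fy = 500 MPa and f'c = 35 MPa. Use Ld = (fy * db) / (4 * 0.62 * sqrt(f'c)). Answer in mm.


Ld = (fy * db) / (4 * 0.62 * sqrt(f'c))
= (500 * 28) / (4 * 0.62 * sqrt(35))
= 14000 / 14.6719
= 954.21 mm

954.21 mm


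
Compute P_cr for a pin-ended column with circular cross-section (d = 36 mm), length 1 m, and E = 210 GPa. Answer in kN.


I = pi * d^4 / 64 = 82447.96 mm^4
L = 1000.0 mm
P_cr = pi^2 * E * I / L^2
= 9.8696 * 210000.0 * 82447.96 / 1000.0^2
= 170883.03 N = 170.883 kN

170.883 kN


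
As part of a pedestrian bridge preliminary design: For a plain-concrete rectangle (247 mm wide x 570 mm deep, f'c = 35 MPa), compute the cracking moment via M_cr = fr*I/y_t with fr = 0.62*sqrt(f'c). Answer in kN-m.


fr = 0.62 * sqrt(35) = 0.62 * 5.9161 = 3.668 MPa
I = 247 * 570^3 / 12 = 3811889250.0 mm^4
y_t = 285.0 mm
M_cr = fr * I / y_t = 3.668 * 3811889250.0 / 285.0 N-mm
= 49.0593 kN-m

49.0593 kN-m


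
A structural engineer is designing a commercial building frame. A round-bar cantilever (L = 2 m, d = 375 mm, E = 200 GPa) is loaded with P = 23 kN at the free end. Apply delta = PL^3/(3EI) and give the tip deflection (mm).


I = pi * d^4 / 64 = pi * 375^4 / 64 = 970722217.33 mm^4
L = 2000.0 mm, P = 23000.0 N, E = 200000.0 MPa
delta = P * L^3 / (3 * E * I)
= 23000.0 * 2000.0^3 / (3 * 200000.0 * 970722217.33)
= 0.3159 mm

0.3159 mm


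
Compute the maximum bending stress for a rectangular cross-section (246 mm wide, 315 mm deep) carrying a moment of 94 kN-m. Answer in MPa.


I = b * h^3 / 12 = 246 * 315^3 / 12 = 640745437.5 mm^4
y = h / 2 = 315 / 2 = 157.5 mm
M = 94 kN-m = 94000000.0 N-mm
sigma = M * y / I = 94000000.0 * 157.5 / 640745437.5
= 23.11 MPa

23.11 MPa


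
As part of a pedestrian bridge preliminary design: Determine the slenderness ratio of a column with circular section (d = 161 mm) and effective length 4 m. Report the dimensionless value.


Radius of gyration r = d / 4 = 161 / 4 = 40.25 mm
L_eff = 4000.0 mm
Slenderness ratio = L / r = 4000.0 / 40.25 = 99.38 (dimensionless)

99.38 (dimensionless)


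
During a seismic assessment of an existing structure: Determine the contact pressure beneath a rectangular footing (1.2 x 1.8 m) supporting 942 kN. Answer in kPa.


A = 1.2 * 1.8 = 2.16 m^2
q = P / A = 942 / 2.16
= 436.1111 kPa

436.1111 kPa


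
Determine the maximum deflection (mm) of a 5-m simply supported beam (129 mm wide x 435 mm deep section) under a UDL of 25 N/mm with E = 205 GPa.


I = 129 * 435^3 / 12 = 884863406.25 mm^4
L = 5000.0 mm, w = 25 N/mm, E = 205000.0 MPa
delta = 5 * w * L^4 / (384 * E * I)
= 5 * 25 * 5000.0^4 / (384 * 205000.0 * 884863406.25)
= 1.1216 mm

1.1216 mm


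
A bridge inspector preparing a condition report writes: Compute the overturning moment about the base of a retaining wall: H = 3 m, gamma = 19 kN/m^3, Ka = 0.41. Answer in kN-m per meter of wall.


Pa = 0.5 * Ka * gamma * H^2
= 0.5 * 0.41 * 19 * 3^2
= 35.055 kN/m
Arm = H / 3 = 3 / 3 = 1.0 m
Mo = Pa * arm = Pa * H / 3 = 35.055 * 3 / 3 = 35.055 kN-m/m

35.055 kN-m/m


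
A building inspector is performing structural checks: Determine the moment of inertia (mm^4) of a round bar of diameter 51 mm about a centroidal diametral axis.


r = d / 2 = 51 / 2 = 25.5 mm
I = pi * r^4 / 4 = pi * 25.5^4 / 4
= 332086.03 mm^4

332086.03 mm^4


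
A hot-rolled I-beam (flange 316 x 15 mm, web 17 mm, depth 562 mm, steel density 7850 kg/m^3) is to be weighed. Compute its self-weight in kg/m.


A_flanges = 2 * 316 * 15 = 9480 mm^2
A_web = (562 - 2 * 15) * 17 = 9044 mm^2
A_total = 9480 + 9044 = 18524 mm^2 = 0.018524 m^2
Weight = rho * A = 7850 * 0.018524 = 145.4134 kg/m

145.4134 kg/m


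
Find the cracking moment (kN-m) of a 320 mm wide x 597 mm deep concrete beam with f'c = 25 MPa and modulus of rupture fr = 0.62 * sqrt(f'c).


fr = 0.62 * sqrt(25) = 0.62 * 5.0 = 3.1 MPa
I = 320 * 597^3 / 12 = 5674031280.0 mm^4
y_t = 298.5 mm
M_cr = fr * I / y_t = 3.1 * 5674031280.0 / 298.5 N-mm
= 58.9263 kN-m

58.9263 kN-m


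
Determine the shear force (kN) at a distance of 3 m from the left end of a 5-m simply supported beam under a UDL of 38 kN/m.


R_A = w * L / 2 = 38 * 5 / 2 = 95.0 kN
V(x) = R_A - w * x = 95.0 - 38 * 3
= -19.0 kN

-19.0 kN


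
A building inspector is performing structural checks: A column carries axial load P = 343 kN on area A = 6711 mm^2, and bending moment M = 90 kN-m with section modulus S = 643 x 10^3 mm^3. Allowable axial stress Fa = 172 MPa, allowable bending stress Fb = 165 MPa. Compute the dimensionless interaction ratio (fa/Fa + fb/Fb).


f_a = P / A = 343000.0 / 6711 = 51.1101 MPa
f_b = M / S = 90000000.0 / 643000.0 = 139.9689 MPa
Ratio = f_a / Fa + f_b / Fb
= 51.1101 / 172 + 139.9689 / 165
= 1.1454 (dimensionless)

1.1454 (dimensionless)


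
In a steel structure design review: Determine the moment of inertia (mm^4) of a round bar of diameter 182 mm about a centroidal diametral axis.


r = d / 2 = 182 / 2 = 91.0 mm
I = pi * r^4 / 4 = pi * 91.0^4 / 4
= 53858648.42 mm^4

53858648.42 mm^4


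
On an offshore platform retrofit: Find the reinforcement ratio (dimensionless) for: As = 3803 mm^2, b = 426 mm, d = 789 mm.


rho = As / (b * d)
= 3803 / (426 * 789)
= 3803 / 336114
= 0.011315 (dimensionless)

0.011315 (dimensionless)


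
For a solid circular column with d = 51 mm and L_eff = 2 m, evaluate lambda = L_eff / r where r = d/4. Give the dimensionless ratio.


Radius of gyration r = d / 4 = 51 / 4 = 12.75 mm
L_eff = 2000.0 mm
Slenderness ratio = L / r = 2000.0 / 12.75 = 156.86 (dimensionless)

156.86 (dimensionless)


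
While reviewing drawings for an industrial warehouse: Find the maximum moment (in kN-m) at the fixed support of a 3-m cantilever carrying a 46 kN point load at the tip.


For a cantilever with a point load at the free end:
M_max = P * L = 46 * 3 = 138 kN-m

138 kN-m


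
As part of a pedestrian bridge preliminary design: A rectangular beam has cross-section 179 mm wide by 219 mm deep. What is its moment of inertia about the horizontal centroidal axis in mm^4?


I = b * h^3 / 12
= 179 * 219^3 / 12
= 179 * 10503459 / 12
= 156676596.75 mm^4

156676596.75 mm^4
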